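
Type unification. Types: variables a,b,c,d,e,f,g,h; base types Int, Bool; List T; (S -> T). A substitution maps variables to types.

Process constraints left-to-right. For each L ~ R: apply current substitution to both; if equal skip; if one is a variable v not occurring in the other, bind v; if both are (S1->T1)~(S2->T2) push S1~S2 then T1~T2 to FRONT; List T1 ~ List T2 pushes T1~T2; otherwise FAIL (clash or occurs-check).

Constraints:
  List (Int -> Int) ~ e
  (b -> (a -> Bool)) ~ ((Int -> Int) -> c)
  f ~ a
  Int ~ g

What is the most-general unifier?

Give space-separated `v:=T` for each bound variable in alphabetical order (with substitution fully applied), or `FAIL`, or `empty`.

step 1: unify List (Int -> Int) ~ e  [subst: {-} | 3 pending]
  bind e := List (Int -> Int)
step 2: unify (b -> (a -> Bool)) ~ ((Int -> Int) -> c)  [subst: {e:=List (Int -> Int)} | 2 pending]
  -> decompose arrow: push b~(Int -> Int), (a -> Bool)~c
step 3: unify b ~ (Int -> Int)  [subst: {e:=List (Int -> Int)} | 3 pending]
  bind b := (Int -> Int)
step 4: unify (a -> Bool) ~ c  [subst: {e:=List (Int -> Int), b:=(Int -> Int)} | 2 pending]
  bind c := (a -> Bool)
step 5: unify f ~ a  [subst: {e:=List (Int -> Int), b:=(Int -> Int), c:=(a -> Bool)} | 1 pending]
  bind f := a
step 6: unify Int ~ g  [subst: {e:=List (Int -> Int), b:=(Int -> Int), c:=(a -> Bool), f:=a} | 0 pending]
  bind g := Int

Answer: b:=(Int -> Int) c:=(a -> Bool) e:=List (Int -> Int) f:=a g:=Int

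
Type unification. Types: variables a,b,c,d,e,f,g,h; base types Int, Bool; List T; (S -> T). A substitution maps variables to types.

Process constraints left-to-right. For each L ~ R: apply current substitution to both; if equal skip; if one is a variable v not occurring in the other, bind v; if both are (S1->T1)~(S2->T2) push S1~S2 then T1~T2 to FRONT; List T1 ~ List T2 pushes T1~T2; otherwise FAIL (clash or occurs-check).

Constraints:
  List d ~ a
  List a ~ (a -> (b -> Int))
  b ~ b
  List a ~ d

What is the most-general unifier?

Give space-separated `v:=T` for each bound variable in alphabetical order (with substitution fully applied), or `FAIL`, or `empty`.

Answer: FAIL

Derivation:
step 1: unify List d ~ a  [subst: {-} | 3 pending]
  bind a := List d
step 2: unify List List d ~ (List d -> (b -> Int))  [subst: {a:=List d} | 2 pending]
  clash: List List d vs (List d -> (b -> Int))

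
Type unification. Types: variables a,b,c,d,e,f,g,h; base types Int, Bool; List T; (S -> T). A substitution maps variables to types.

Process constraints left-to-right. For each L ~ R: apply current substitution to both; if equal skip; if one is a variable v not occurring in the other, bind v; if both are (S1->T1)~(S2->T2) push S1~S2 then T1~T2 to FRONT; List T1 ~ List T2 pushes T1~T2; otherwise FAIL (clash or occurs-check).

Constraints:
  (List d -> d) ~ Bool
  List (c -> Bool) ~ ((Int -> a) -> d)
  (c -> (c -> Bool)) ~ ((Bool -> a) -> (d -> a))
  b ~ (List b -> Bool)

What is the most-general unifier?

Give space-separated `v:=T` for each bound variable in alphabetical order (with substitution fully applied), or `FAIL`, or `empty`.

Answer: FAIL

Derivation:
step 1: unify (List d -> d) ~ Bool  [subst: {-} | 3 pending]
  clash: (List d -> d) vs Bool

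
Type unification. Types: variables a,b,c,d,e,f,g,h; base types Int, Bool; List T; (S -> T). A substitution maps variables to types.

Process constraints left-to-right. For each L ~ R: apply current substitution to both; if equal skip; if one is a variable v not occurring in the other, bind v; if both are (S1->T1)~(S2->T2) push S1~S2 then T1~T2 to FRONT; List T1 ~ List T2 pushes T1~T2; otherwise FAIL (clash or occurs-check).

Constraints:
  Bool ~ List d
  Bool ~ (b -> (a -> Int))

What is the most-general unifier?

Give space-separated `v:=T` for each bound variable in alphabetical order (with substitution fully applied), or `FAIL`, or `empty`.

step 1: unify Bool ~ List d  [subst: {-} | 1 pending]
  clash: Bool vs List d

Answer: FAIL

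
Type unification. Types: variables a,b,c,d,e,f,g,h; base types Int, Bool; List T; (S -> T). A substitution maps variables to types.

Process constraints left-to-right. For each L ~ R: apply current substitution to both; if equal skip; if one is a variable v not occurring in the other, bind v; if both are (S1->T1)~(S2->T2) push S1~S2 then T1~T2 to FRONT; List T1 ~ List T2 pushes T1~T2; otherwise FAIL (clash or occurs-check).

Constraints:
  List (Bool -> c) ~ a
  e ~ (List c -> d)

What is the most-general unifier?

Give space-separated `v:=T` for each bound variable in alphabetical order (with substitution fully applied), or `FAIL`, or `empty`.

Answer: a:=List (Bool -> c) e:=(List c -> d)

Derivation:
step 1: unify List (Bool -> c) ~ a  [subst: {-} | 1 pending]
  bind a := List (Bool -> c)
step 2: unify e ~ (List c -> d)  [subst: {a:=List (Bool -> c)} | 0 pending]
  bind e := (List c -> d)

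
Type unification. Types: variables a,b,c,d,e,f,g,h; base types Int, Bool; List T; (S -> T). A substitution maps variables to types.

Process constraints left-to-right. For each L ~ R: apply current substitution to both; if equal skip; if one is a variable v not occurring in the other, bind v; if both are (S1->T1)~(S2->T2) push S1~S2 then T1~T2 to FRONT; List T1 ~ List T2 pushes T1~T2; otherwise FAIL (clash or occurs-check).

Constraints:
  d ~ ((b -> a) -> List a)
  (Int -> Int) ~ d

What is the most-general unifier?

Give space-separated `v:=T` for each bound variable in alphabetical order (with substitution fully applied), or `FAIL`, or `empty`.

Answer: FAIL

Derivation:
step 1: unify d ~ ((b -> a) -> List a)  [subst: {-} | 1 pending]
  bind d := ((b -> a) -> List a)
step 2: unify (Int -> Int) ~ ((b -> a) -> List a)  [subst: {d:=((b -> a) -> List a)} | 0 pending]
  -> decompose arrow: push Int~(b -> a), Int~List a
step 3: unify Int ~ (b -> a)  [subst: {d:=((b -> a) -> List a)} | 1 pending]
  clash: Int vs (b -> a)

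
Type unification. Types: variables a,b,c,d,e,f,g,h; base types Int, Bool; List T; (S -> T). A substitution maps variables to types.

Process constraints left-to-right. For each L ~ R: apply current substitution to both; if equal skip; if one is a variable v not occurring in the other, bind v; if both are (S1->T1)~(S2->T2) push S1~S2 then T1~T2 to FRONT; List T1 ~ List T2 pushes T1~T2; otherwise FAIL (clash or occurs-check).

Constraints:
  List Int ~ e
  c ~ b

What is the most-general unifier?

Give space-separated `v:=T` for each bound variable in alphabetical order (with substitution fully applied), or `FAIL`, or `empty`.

Answer: c:=b e:=List Int

Derivation:
step 1: unify List Int ~ e  [subst: {-} | 1 pending]
  bind e := List Int
step 2: unify c ~ b  [subst: {e:=List Int} | 0 pending]
  bind c := b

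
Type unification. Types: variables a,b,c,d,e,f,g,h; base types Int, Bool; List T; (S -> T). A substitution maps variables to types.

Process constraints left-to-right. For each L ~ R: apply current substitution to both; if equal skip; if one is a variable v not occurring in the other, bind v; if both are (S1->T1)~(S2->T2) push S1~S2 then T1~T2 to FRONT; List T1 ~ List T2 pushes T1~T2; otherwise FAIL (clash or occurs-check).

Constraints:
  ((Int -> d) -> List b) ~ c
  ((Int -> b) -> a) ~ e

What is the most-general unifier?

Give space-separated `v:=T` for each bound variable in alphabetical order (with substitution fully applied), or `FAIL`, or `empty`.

step 1: unify ((Int -> d) -> List b) ~ c  [subst: {-} | 1 pending]
  bind c := ((Int -> d) -> List b)
step 2: unify ((Int -> b) -> a) ~ e  [subst: {c:=((Int -> d) -> List b)} | 0 pending]
  bind e := ((Int -> b) -> a)

Answer: c:=((Int -> d) -> List b) e:=((Int -> b) -> a)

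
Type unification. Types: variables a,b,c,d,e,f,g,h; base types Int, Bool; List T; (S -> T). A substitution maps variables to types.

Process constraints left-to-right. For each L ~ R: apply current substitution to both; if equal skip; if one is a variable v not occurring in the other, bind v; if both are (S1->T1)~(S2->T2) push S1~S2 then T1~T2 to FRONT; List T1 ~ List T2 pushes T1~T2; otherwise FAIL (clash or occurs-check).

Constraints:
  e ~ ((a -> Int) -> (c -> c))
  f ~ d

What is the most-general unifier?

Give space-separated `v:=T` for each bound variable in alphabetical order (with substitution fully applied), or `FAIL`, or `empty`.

step 1: unify e ~ ((a -> Int) -> (c -> c))  [subst: {-} | 1 pending]
  bind e := ((a -> Int) -> (c -> c))
step 2: unify f ~ d  [subst: {e:=((a -> Int) -> (c -> c))} | 0 pending]
  bind f := d

Answer: e:=((a -> Int) -> (c -> c)) f:=d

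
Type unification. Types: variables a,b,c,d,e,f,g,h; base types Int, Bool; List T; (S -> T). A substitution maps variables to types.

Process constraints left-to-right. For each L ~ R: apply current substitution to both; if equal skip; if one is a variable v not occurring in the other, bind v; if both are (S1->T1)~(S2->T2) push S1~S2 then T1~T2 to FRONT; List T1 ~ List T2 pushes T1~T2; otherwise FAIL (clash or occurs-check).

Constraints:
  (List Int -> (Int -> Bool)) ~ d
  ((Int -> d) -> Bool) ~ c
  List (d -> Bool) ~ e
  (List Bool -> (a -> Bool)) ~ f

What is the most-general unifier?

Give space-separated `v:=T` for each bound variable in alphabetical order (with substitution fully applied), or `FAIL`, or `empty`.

step 1: unify (List Int -> (Int -> Bool)) ~ d  [subst: {-} | 3 pending]
  bind d := (List Int -> (Int -> Bool))
step 2: unify ((Int -> (List Int -> (Int -> Bool))) -> Bool) ~ c  [subst: {d:=(List Int -> (Int -> Bool))} | 2 pending]
  bind c := ((Int -> (List Int -> (Int -> Bool))) -> Bool)
step 3: unify List ((List Int -> (Int -> Bool)) -> Bool) ~ e  [subst: {d:=(List Int -> (Int -> Bool)), c:=((Int -> (List Int -> (Int -> Bool))) -> Bool)} | 1 pending]
  bind e := List ((List Int -> (Int -> Bool)) -> Bool)
step 4: unify (List Bool -> (a -> Bool)) ~ f  [subst: {d:=(List Int -> (Int -> Bool)), c:=((Int -> (List Int -> (Int -> Bool))) -> Bool), e:=List ((List Int -> (Int -> Bool)) -> Bool)} | 0 pending]
  bind f := (List Bool -> (a -> Bool))

Answer: c:=((Int -> (List Int -> (Int -> Bool))) -> Bool) d:=(List Int -> (Int -> Bool)) e:=List ((List Int -> (Int -> Bool)) -> Bool) f:=(List Bool -> (a -> Bool))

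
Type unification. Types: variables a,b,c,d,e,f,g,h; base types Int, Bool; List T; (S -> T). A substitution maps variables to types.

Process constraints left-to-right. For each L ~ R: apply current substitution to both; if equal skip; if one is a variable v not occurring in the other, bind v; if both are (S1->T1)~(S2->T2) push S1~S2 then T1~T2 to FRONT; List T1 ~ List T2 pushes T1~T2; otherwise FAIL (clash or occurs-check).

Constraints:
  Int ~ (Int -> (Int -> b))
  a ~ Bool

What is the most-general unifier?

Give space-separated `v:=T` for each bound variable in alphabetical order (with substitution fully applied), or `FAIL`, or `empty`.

Answer: FAIL

Derivation:
step 1: unify Int ~ (Int -> (Int -> b))  [subst: {-} | 1 pending]
  clash: Int vs (Int -> (Int -> b))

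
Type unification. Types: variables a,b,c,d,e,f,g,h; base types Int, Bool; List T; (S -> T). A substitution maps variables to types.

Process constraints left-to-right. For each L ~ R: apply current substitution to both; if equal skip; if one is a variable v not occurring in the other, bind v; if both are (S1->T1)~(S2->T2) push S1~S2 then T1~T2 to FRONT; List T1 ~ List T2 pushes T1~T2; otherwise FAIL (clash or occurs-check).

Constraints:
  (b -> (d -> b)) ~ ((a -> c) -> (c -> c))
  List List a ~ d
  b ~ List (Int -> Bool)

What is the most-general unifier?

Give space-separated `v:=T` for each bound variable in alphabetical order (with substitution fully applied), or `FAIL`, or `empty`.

Answer: FAIL

Derivation:
step 1: unify (b -> (d -> b)) ~ ((a -> c) -> (c -> c))  [subst: {-} | 2 pending]
  -> decompose arrow: push b~(a -> c), (d -> b)~(c -> c)
step 2: unify b ~ (a -> c)  [subst: {-} | 3 pending]
  bind b := (a -> c)
step 3: unify (d -> (a -> c)) ~ (c -> c)  [subst: {b:=(a -> c)} | 2 pending]
  -> decompose arrow: push d~c, (a -> c)~c
step 4: unify d ~ c  [subst: {b:=(a -> c)} | 3 pending]
  bind d := c
step 5: unify (a -> c) ~ c  [subst: {b:=(a -> c), d:=c} | 2 pending]
  occurs-check fail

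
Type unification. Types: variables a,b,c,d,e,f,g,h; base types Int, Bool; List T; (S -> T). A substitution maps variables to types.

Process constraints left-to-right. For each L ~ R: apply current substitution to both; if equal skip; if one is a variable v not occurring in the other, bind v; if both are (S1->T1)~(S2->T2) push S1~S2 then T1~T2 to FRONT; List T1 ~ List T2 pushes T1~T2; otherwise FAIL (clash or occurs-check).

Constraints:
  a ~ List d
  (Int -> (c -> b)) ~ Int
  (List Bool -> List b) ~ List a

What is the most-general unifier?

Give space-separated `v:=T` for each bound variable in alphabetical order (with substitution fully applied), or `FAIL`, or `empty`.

Answer: FAIL

Derivation:
step 1: unify a ~ List d  [subst: {-} | 2 pending]
  bind a := List d
step 2: unify (Int -> (c -> b)) ~ Int  [subst: {a:=List d} | 1 pending]
  clash: (Int -> (c -> b)) vs Int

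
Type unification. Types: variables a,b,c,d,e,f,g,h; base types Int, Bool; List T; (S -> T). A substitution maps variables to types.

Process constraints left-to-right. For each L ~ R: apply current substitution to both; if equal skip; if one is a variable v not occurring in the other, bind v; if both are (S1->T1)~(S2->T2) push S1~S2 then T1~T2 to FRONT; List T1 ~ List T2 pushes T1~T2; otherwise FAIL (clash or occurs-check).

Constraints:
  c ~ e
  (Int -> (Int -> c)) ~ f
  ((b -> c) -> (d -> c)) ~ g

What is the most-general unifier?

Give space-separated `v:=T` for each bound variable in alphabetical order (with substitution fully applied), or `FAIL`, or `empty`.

step 1: unify c ~ e  [subst: {-} | 2 pending]
  bind c := e
step 2: unify (Int -> (Int -> e)) ~ f  [subst: {c:=e} | 1 pending]
  bind f := (Int -> (Int -> e))
step 3: unify ((b -> e) -> (d -> e)) ~ g  [subst: {c:=e, f:=(Int -> (Int -> e))} | 0 pending]
  bind g := ((b -> e) -> (d -> e))

Answer: c:=e f:=(Int -> (Int -> e)) g:=((b -> e) -> (d -> e))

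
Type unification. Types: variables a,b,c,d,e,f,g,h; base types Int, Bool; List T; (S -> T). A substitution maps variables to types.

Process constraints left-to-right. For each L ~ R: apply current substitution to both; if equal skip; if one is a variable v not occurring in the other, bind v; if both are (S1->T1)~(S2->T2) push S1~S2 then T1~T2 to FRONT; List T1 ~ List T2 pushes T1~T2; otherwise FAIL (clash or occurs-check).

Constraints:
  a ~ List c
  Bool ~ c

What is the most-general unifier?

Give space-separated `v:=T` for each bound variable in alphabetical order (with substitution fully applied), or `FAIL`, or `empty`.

Answer: a:=List Bool c:=Bool

Derivation:
step 1: unify a ~ List c  [subst: {-} | 1 pending]
  bind a := List c
step 2: unify Bool ~ c  [subst: {a:=List c} | 0 pending]
  bind c := Bool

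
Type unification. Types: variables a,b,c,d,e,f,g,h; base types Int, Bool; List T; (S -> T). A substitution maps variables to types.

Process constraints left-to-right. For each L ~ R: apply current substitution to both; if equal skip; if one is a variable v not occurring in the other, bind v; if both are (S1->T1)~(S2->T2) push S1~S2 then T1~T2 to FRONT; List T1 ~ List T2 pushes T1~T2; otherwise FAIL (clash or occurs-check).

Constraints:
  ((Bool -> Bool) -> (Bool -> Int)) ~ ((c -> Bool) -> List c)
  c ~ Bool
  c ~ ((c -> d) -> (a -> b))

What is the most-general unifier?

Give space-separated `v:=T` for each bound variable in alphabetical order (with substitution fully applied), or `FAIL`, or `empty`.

Answer: FAIL

Derivation:
step 1: unify ((Bool -> Bool) -> (Bool -> Int)) ~ ((c -> Bool) -> List c)  [subst: {-} | 2 pending]
  -> decompose arrow: push (Bool -> Bool)~(c -> Bool), (Bool -> Int)~List c
step 2: unify (Bool -> Bool) ~ (c -> Bool)  [subst: {-} | 3 pending]
  -> decompose arrow: push Bool~c, Bool~Bool
step 3: unify Bool ~ c  [subst: {-} | 4 pending]
  bind c := Bool
step 4: unify Bool ~ Bool  [subst: {c:=Bool} | 3 pending]
  -> identical, skip
step 5: unify (Bool -> Int) ~ List Bool  [subst: {c:=Bool} | 2 pending]
  clash: (Bool -> Int) vs List Bool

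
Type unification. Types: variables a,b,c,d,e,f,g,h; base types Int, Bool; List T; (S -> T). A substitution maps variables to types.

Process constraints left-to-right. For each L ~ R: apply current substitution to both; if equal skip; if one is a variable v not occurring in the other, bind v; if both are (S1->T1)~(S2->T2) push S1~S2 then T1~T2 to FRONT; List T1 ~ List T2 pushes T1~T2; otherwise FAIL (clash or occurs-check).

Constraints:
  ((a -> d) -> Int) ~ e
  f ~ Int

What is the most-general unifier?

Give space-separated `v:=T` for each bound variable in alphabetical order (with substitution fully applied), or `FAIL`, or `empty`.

Answer: e:=((a -> d) -> Int) f:=Int

Derivation:
step 1: unify ((a -> d) -> Int) ~ e  [subst: {-} | 1 pending]
  bind e := ((a -> d) -> Int)
step 2: unify f ~ Int  [subst: {e:=((a -> d) -> Int)} | 0 pending]
  bind f := Int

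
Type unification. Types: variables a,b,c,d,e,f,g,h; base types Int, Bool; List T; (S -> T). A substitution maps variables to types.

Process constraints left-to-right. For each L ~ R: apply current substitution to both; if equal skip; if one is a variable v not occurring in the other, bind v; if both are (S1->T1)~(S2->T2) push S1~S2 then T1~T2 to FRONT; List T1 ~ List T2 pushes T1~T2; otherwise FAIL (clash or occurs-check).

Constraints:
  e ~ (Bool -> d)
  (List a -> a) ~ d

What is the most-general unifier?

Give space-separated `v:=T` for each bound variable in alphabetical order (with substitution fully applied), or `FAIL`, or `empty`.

step 1: unify e ~ (Bool -> d)  [subst: {-} | 1 pending]
  bind e := (Bool -> d)
step 2: unify (List a -> a) ~ d  [subst: {e:=(Bool -> d)} | 0 pending]
  bind d := (List a -> a)

Answer: d:=(List a -> a) e:=(Bool -> (List a -> a))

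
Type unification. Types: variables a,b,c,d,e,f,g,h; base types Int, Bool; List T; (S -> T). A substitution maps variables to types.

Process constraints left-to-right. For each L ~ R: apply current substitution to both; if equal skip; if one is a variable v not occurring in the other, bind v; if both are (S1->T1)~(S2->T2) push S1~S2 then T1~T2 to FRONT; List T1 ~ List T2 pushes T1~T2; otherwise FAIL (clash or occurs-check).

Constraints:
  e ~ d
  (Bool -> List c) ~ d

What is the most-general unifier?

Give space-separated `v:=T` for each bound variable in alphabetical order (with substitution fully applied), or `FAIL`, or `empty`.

Answer: d:=(Bool -> List c) e:=(Bool -> List c)

Derivation:
step 1: unify e ~ d  [subst: {-} | 1 pending]
  bind e := d
step 2: unify (Bool -> List c) ~ d  [subst: {e:=d} | 0 pending]
  bind d := (Bool -> List c)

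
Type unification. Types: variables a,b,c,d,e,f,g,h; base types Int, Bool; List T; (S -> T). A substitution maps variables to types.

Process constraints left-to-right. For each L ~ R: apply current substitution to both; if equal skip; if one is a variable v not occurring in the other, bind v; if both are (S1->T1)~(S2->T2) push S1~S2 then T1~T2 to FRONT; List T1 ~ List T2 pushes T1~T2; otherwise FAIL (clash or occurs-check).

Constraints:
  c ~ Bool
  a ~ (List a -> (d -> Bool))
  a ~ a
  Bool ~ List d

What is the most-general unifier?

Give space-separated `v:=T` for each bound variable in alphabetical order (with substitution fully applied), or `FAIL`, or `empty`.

Answer: FAIL

Derivation:
step 1: unify c ~ Bool  [subst: {-} | 3 pending]
  bind c := Bool
step 2: unify a ~ (List a -> (d -> Bool))  [subst: {c:=Bool} | 2 pending]
  occurs-check fail: a in (List a -> (d -> Bool))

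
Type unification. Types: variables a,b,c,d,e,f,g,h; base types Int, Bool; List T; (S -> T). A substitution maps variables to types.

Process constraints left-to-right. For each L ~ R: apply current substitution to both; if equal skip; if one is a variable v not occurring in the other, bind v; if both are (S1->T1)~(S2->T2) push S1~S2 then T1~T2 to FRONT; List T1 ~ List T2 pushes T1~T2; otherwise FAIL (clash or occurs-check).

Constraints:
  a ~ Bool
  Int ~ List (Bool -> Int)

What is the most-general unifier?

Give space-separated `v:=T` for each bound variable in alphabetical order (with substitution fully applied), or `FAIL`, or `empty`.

step 1: unify a ~ Bool  [subst: {-} | 1 pending]
  bind a := Bool
step 2: unify Int ~ List (Bool -> Int)  [subst: {a:=Bool} | 0 pending]
  clash: Int vs List (Bool -> Int)

Answer: FAIL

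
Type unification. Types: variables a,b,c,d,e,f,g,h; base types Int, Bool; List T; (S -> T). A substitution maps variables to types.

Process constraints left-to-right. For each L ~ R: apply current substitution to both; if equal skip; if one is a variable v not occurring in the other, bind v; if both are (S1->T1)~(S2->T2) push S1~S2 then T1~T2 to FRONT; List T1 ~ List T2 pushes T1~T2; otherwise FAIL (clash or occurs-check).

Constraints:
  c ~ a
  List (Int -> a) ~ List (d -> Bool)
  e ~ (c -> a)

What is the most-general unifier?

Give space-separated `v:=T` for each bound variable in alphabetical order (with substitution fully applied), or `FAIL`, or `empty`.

step 1: unify c ~ a  [subst: {-} | 2 pending]
  bind c := a
step 2: unify List (Int -> a) ~ List (d -> Bool)  [subst: {c:=a} | 1 pending]
  -> decompose List: push (Int -> a)~(d -> Bool)
step 3: unify (Int -> a) ~ (d -> Bool)  [subst: {c:=a} | 1 pending]
  -> decompose arrow: push Int~d, a~Bool
step 4: unify Int ~ d  [subst: {c:=a} | 2 pending]
  bind d := Int
step 5: unify a ~ Bool  [subst: {c:=a, d:=Int} | 1 pending]
  bind a := Bool
step 6: unify e ~ (Bool -> Bool)  [subst: {c:=a, d:=Int, a:=Bool} | 0 pending]
  bind e := (Bool -> Bool)

Answer: a:=Bool c:=Bool d:=Int e:=(Bool -> Bool)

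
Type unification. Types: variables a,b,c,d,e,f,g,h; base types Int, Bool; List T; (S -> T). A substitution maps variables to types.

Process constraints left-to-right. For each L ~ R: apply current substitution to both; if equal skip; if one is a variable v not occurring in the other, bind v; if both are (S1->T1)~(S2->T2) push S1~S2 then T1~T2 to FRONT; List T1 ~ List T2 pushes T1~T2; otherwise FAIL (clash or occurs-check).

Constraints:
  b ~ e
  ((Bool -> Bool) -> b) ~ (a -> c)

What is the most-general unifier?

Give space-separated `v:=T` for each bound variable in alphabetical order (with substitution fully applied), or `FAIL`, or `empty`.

Answer: a:=(Bool -> Bool) b:=c e:=c

Derivation:
step 1: unify b ~ e  [subst: {-} | 1 pending]
  bind b := e
step 2: unify ((Bool -> Bool) -> e) ~ (a -> c)  [subst: {b:=e} | 0 pending]
  -> decompose arrow: push (Bool -> Bool)~a, e~c
step 3: unify (Bool -> Bool) ~ a  [subst: {b:=e} | 1 pending]
  bind a := (Bool -> Bool)
step 4: unify e ~ c  [subst: {b:=e, a:=(Bool -> Bool)} | 0 pending]
  bind e := c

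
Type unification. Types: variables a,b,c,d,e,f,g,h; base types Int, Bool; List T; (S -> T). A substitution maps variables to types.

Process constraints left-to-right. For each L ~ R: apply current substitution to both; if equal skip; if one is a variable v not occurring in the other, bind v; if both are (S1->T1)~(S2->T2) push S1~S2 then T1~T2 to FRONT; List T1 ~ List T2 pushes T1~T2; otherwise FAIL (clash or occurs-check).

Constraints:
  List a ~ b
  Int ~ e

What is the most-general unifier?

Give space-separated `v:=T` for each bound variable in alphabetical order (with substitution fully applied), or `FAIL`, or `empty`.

Answer: b:=List a e:=Int

Derivation:
step 1: unify List a ~ b  [subst: {-} | 1 pending]
  bind b := List a
step 2: unify Int ~ e  [subst: {b:=List a} | 0 pending]
  bind e := Int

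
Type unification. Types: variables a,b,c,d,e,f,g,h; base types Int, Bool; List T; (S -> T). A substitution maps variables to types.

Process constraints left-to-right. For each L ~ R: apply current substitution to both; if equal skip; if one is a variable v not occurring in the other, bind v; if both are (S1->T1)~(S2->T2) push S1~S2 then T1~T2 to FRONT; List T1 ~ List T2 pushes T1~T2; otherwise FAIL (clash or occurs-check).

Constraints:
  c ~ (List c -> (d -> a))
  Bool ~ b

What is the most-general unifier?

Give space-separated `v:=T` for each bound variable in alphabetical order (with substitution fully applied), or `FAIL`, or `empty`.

step 1: unify c ~ (List c -> (d -> a))  [subst: {-} | 1 pending]
  occurs-check fail: c in (List c -> (d -> a))

Answer: FAIL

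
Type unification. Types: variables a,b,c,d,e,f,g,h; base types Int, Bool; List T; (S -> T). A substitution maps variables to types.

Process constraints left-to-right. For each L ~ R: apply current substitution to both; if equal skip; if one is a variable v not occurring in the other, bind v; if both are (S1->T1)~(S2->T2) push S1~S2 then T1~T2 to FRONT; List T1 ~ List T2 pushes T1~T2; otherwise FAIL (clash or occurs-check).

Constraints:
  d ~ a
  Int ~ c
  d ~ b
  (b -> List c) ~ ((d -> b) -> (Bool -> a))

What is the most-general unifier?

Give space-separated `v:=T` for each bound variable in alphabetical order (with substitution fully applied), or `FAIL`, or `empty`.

Answer: FAIL

Derivation:
step 1: unify d ~ a  [subst: {-} | 3 pending]
  bind d := a
step 2: unify Int ~ c  [subst: {d:=a} | 2 pending]
  bind c := Int
step 3: unify a ~ b  [subst: {d:=a, c:=Int} | 1 pending]
  bind a := b
step 4: unify (b -> List Int) ~ ((b -> b) -> (Bool -> b))  [subst: {d:=a, c:=Int, a:=b} | 0 pending]
  -> decompose arrow: push b~(b -> b), List Int~(Bool -> b)
step 5: unify b ~ (b -> b)  [subst: {d:=a, c:=Int, a:=b} | 1 pending]
  occurs-check fail: b in (b -> b)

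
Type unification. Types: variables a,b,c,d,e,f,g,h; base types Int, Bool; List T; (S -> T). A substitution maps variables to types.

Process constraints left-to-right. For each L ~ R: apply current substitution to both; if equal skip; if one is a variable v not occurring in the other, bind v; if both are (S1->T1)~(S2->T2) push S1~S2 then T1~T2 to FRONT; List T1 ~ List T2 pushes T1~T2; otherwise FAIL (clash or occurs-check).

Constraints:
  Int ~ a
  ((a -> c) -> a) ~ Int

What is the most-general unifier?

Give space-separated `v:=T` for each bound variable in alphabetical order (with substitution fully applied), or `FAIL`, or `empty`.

Answer: FAIL

Derivation:
step 1: unify Int ~ a  [subst: {-} | 1 pending]
  bind a := Int
step 2: unify ((Int -> c) -> Int) ~ Int  [subst: {a:=Int} | 0 pending]
  clash: ((Int -> c) -> Int) vs Int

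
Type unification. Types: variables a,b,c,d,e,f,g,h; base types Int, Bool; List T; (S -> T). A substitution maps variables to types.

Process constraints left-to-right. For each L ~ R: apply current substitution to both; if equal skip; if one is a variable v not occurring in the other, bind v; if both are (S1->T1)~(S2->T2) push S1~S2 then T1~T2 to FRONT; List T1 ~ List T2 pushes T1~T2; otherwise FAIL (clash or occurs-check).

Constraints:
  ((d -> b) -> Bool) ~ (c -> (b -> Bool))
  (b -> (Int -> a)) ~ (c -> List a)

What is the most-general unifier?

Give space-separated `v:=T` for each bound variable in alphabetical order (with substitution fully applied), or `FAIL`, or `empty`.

Answer: FAIL

Derivation:
step 1: unify ((d -> b) -> Bool) ~ (c -> (b -> Bool))  [subst: {-} | 1 pending]
  -> decompose arrow: push (d -> b)~c, Bool~(b -> Bool)
step 2: unify (d -> b) ~ c  [subst: {-} | 2 pending]
  bind c := (d -> b)
step 3: unify Bool ~ (b -> Bool)  [subst: {c:=(d -> b)} | 1 pending]
  clash: Bool vs (b -> Bool)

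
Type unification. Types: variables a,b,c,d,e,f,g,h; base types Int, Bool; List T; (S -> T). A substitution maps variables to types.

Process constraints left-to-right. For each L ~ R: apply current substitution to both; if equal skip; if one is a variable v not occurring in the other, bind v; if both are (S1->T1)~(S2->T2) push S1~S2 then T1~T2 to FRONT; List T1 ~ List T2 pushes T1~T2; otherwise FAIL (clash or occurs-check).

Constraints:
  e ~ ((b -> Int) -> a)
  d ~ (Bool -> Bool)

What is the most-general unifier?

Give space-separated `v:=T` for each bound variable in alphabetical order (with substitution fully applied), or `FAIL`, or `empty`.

step 1: unify e ~ ((b -> Int) -> a)  [subst: {-} | 1 pending]
  bind e := ((b -> Int) -> a)
step 2: unify d ~ (Bool -> Bool)  [subst: {e:=((b -> Int) -> a)} | 0 pending]
  bind d := (Bool -> Bool)

Answer: d:=(Bool -> Bool) e:=((b -> Int) -> a)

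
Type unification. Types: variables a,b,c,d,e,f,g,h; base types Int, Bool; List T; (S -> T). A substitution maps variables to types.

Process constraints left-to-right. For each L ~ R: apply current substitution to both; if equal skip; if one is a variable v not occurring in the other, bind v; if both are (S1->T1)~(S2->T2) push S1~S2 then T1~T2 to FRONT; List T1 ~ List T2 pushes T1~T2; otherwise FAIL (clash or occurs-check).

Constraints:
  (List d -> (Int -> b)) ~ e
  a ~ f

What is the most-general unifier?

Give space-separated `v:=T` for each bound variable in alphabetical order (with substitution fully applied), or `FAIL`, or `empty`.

step 1: unify (List d -> (Int -> b)) ~ e  [subst: {-} | 1 pending]
  bind e := (List d -> (Int -> b))
step 2: unify a ~ f  [subst: {e:=(List d -> (Int -> b))} | 0 pending]
  bind a := f

Answer: a:=f e:=(List d -> (Int -> b))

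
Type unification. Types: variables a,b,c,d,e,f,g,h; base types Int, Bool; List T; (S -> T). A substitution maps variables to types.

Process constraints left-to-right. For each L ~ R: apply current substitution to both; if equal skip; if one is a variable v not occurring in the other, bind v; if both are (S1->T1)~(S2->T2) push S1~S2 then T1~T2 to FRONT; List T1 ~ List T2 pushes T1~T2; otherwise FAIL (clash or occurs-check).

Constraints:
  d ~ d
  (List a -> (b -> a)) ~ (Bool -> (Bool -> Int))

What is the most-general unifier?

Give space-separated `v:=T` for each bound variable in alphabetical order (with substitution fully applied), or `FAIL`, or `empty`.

step 1: unify d ~ d  [subst: {-} | 1 pending]
  -> identical, skip
step 2: unify (List a -> (b -> a)) ~ (Bool -> (Bool -> Int))  [subst: {-} | 0 pending]
  -> decompose arrow: push List a~Bool, (b -> a)~(Bool -> Int)
step 3: unify List a ~ Bool  [subst: {-} | 1 pending]
  clash: List a vs Bool

Answer: FAIL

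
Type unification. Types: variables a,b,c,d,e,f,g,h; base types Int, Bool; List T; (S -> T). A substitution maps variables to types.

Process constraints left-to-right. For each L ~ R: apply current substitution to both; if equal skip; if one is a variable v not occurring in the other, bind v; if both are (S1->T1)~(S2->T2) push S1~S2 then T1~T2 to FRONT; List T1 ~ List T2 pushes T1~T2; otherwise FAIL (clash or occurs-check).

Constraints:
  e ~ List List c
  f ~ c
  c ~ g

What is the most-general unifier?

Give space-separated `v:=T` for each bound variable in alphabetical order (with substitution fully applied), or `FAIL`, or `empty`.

step 1: unify e ~ List List c  [subst: {-} | 2 pending]
  bind e := List List c
step 2: unify f ~ c  [subst: {e:=List List c} | 1 pending]
  bind f := c
step 3: unify c ~ g  [subst: {e:=List List c, f:=c} | 0 pending]
  bind c := g

Answer: c:=g e:=List List g f:=g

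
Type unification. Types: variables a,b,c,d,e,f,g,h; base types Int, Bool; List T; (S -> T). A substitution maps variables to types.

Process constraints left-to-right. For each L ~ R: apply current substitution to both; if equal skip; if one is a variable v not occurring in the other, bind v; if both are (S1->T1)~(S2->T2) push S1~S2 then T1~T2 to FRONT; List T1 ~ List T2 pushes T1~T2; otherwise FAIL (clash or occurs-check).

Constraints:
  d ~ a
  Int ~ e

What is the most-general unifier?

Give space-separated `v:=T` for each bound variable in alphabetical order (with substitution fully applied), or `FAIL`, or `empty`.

Answer: d:=a e:=Int

Derivation:
step 1: unify d ~ a  [subst: {-} | 1 pending]
  bind d := a
step 2: unify Int ~ e  [subst: {d:=a} | 0 pending]
  bind e := Int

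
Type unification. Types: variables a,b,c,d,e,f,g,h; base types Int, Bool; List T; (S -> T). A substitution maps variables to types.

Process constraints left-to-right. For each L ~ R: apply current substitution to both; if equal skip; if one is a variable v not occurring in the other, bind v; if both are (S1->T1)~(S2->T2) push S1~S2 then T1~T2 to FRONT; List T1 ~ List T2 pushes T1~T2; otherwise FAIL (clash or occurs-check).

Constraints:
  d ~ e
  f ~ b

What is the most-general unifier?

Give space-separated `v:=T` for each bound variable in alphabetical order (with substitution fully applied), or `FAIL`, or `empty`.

step 1: unify d ~ e  [subst: {-} | 1 pending]
  bind d := e
step 2: unify f ~ b  [subst: {d:=e} | 0 pending]
  bind f := b

Answer: d:=e f:=b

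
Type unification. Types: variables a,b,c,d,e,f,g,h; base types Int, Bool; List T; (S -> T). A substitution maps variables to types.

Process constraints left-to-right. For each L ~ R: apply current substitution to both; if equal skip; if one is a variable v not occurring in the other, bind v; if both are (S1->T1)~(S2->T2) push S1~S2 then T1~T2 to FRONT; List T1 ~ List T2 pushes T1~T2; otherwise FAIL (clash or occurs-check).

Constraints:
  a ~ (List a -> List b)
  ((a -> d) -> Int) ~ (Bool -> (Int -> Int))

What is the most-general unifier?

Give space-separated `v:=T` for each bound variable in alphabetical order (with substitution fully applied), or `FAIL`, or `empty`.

step 1: unify a ~ (List a -> List b)  [subst: {-} | 1 pending]
  occurs-check fail: a in (List a -> List b)

Answer: FAIL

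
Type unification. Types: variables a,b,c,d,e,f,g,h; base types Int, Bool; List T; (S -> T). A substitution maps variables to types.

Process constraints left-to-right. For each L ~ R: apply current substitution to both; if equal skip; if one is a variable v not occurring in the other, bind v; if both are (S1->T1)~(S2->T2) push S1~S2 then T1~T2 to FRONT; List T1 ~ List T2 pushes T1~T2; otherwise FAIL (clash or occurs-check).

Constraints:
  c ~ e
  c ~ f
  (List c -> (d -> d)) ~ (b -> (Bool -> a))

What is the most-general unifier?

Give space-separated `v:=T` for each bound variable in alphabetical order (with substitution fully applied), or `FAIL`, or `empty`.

Answer: a:=Bool b:=List f c:=f d:=Bool e:=f

Derivation:
step 1: unify c ~ e  [subst: {-} | 2 pending]
  bind c := e
step 2: unify e ~ f  [subst: {c:=e} | 1 pending]
  bind e := f
step 3: unify (List f -> (d -> d)) ~ (b -> (Bool -> a))  [subst: {c:=e, e:=f} | 0 pending]
  -> decompose arrow: push List f~b, (d -> d)~(Bool -> a)
step 4: unify List f ~ b  [subst: {c:=e, e:=f} | 1 pending]
  bind b := List f
step 5: unify (d -> d) ~ (Bool -> a)  [subst: {c:=e, e:=f, b:=List f} | 0 pending]
  -> decompose arrow: push d~Bool, d~a
step 6: unify d ~ Bool  [subst: {c:=e, e:=f, b:=List f} | 1 pending]
  bind d := Bool
step 7: unify Bool ~ a  [subst: {c:=e, e:=f, b:=List f, d:=Bool} | 0 pending]
  bind a := Bool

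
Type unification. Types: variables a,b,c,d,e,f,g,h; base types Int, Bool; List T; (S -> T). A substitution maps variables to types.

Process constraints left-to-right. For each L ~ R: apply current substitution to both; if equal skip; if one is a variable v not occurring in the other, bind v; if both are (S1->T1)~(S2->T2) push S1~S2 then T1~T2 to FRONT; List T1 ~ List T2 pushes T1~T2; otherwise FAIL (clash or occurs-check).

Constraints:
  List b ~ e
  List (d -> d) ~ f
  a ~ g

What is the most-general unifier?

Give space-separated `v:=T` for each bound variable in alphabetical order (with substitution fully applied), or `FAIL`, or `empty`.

Answer: a:=g e:=List b f:=List (d -> d)

Derivation:
step 1: unify List b ~ e  [subst: {-} | 2 pending]
  bind e := List b
step 2: unify List (d -> d) ~ f  [subst: {e:=List b} | 1 pending]
  bind f := List (d -> d)
step 3: unify a ~ g  [subst: {e:=List b, f:=List (d -> d)} | 0 pending]
  bind a := g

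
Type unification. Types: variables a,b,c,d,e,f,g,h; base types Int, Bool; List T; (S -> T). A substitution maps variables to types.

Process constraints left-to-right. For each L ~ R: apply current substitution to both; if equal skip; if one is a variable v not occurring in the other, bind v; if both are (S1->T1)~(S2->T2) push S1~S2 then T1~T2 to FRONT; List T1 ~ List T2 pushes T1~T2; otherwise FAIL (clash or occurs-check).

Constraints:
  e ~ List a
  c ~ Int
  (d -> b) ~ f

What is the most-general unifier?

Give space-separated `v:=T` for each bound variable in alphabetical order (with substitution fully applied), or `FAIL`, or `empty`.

step 1: unify e ~ List a  [subst: {-} | 2 pending]
  bind e := List a
step 2: unify c ~ Int  [subst: {e:=List a} | 1 pending]
  bind c := Int
step 3: unify (d -> b) ~ f  [subst: {e:=List a, c:=Int} | 0 pending]
  bind f := (d -> b)

Answer: c:=Int e:=List a f:=(d -> b)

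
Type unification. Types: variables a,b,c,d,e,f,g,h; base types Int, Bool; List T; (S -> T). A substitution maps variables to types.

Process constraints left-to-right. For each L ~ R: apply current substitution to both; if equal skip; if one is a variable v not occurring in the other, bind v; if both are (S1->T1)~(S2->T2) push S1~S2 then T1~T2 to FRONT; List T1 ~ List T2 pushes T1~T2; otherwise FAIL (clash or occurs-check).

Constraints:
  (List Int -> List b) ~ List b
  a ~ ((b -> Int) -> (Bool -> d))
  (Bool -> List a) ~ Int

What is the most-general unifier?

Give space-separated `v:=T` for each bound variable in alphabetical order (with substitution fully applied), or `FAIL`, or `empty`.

step 1: unify (List Int -> List b) ~ List b  [subst: {-} | 2 pending]
  clash: (List Int -> List b) vs List b

Answer: FAIL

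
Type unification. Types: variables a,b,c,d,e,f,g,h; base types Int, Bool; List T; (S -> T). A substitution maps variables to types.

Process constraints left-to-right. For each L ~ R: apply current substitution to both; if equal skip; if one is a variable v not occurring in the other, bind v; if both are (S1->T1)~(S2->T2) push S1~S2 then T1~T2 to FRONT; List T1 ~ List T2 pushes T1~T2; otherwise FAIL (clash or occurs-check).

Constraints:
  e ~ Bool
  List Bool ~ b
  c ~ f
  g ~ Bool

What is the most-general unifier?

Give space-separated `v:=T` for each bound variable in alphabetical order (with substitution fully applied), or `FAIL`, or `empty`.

step 1: unify e ~ Bool  [subst: {-} | 3 pending]
  bind e := Bool
step 2: unify List Bool ~ b  [subst: {e:=Bool} | 2 pending]
  bind b := List Bool
step 3: unify c ~ f  [subst: {e:=Bool, b:=List Bool} | 1 pending]
  bind c := f
step 4: unify g ~ Bool  [subst: {e:=Bool, b:=List Bool, c:=f} | 0 pending]
  bind g := Bool

Answer: b:=List Bool c:=f e:=Bool g:=Bool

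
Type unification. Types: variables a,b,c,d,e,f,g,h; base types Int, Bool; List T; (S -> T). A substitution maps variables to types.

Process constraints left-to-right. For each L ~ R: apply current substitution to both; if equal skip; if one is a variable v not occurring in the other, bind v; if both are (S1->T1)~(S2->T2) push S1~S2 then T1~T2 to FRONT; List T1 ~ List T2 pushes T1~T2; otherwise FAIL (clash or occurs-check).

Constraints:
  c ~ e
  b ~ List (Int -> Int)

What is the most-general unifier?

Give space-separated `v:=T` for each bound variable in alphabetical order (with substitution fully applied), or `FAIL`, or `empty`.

Answer: b:=List (Int -> Int) c:=e

Derivation:
step 1: unify c ~ e  [subst: {-} | 1 pending]
  bind c := e
step 2: unify b ~ List (Int -> Int)  [subst: {c:=e} | 0 pending]
  bind b := List (Int -> Int)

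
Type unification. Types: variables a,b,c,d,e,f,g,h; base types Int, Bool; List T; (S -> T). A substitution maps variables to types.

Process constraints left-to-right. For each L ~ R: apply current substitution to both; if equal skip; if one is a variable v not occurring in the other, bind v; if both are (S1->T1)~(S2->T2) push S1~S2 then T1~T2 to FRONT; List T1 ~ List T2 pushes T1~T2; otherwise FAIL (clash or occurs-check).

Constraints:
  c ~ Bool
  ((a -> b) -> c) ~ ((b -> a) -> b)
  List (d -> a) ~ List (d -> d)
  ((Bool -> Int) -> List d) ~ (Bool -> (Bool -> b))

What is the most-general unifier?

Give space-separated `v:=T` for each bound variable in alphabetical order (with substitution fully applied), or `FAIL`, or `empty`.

step 1: unify c ~ Bool  [subst: {-} | 3 pending]
  bind c := Bool
step 2: unify ((a -> b) -> Bool) ~ ((b -> a) -> b)  [subst: {c:=Bool} | 2 pending]
  -> decompose arrow: push (a -> b)~(b -> a), Bool~b
step 3: unify (a -> b) ~ (b -> a)  [subst: {c:=Bool} | 3 pending]
  -> decompose arrow: push a~b, b~a
step 4: unify a ~ b  [subst: {c:=Bool} | 4 pending]
  bind a := b
step 5: unify b ~ b  [subst: {c:=Bool, a:=b} | 3 pending]
  -> identical, skip
step 6: unify Bool ~ b  [subst: {c:=Bool, a:=b} | 2 pending]
  bind b := Bool
step 7: unify List (d -> Bool) ~ List (d -> d)  [subst: {c:=Bool, a:=b, b:=Bool} | 1 pending]
  -> decompose List: push (d -> Bool)~(d -> d)
step 8: unify (d -> Bool) ~ (d -> d)  [subst: {c:=Bool, a:=b, b:=Bool} | 1 pending]
  -> decompose arrow: push d~d, Bool~d
step 9: unify d ~ d  [subst: {c:=Bool, a:=b, b:=Bool} | 2 pending]
  -> identical, skip
step 10: unify Bool ~ d  [subst: {c:=Bool, a:=b, b:=Bool} | 1 pending]
  bind d := Bool
step 11: unify ((Bool -> Int) -> List Bool) ~ (Bool -> (Bool -> Bool))  [subst: {c:=Bool, a:=b, b:=Bool, d:=Bool} | 0 pending]
  -> decompose arrow: push (Bool -> Int)~Bool, List Bool~(Bool -> Bool)
step 12: unify (Bool -> Int) ~ Bool  [subst: {c:=Bool, a:=b, b:=Bool, d:=Bool} | 1 pending]
  clash: (Bool -> Int) vs Bool

Answer: FAIL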